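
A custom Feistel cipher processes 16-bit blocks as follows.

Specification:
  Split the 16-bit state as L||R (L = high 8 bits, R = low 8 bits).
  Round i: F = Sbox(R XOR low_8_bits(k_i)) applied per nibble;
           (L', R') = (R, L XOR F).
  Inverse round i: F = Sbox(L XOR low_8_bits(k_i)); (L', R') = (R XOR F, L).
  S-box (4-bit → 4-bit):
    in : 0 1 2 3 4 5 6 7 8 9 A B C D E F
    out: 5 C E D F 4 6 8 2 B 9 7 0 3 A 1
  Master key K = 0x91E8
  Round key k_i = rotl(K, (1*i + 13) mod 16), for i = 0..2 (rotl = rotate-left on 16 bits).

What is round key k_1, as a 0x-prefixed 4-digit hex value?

K = 0x91E8
k_0 = rotl(K, (1*0+13) mod 16) = rotl(K, 13) = 0x123D
k_1 = rotl(K, (1*1+13) mod 16) = rotl(K, 14) = 0x247A

0x247A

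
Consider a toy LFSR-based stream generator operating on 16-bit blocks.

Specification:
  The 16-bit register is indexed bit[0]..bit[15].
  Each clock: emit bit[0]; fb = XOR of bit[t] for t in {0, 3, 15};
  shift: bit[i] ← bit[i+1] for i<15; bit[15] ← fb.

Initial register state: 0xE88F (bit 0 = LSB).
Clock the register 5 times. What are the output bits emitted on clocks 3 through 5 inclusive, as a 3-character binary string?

reg_0 = 0xE88F
clock 1: out=1, reg = 0xF447
clock 2: out=1, reg = 0x7A23
clock 3: out=1, reg = 0xBD11
clock 4: out=1, reg = 0x5E88
clock 5: out=0, reg = 0xAF44

110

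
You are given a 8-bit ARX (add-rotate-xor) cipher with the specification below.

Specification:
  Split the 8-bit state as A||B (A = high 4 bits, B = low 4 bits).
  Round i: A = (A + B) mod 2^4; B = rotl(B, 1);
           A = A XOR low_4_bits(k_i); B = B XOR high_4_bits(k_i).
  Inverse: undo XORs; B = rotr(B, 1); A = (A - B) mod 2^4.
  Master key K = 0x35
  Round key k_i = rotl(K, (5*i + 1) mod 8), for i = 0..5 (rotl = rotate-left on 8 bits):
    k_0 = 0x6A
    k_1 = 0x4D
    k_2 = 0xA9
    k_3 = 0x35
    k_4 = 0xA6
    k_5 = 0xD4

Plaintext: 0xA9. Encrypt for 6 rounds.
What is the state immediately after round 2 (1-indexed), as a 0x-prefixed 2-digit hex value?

s_0 = plaintext = 0xA9
s_1 = Round(s_0, k_0) = 0x95
s_2 = Round(s_1, k_1) = 0x3E
s_3 = Round(s_2, k_2) = 0x87
s_4 = Round(s_3, k_3) = 0xAD
s_5 = Round(s_4, k_4) = 0x11
s_6 = Round(s_5, k_5) = 0x6F

0x3E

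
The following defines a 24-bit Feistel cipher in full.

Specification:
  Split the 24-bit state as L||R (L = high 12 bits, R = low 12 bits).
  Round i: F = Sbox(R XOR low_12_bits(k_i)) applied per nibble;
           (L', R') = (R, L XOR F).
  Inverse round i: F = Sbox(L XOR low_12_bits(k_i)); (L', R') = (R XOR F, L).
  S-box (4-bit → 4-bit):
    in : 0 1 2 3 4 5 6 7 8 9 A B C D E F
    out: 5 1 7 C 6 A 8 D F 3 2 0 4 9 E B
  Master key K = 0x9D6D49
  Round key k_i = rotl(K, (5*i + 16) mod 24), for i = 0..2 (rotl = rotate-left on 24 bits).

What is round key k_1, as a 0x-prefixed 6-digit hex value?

K = 0x9D6D49
k_0 = rotl(K, (5*0+16) mod 24) = rotl(K, 16) = 0x499D6D
k_1 = rotl(K, (5*1+16) mod 24) = rotl(K, 21) = 0x33ADA9

0x33ADA9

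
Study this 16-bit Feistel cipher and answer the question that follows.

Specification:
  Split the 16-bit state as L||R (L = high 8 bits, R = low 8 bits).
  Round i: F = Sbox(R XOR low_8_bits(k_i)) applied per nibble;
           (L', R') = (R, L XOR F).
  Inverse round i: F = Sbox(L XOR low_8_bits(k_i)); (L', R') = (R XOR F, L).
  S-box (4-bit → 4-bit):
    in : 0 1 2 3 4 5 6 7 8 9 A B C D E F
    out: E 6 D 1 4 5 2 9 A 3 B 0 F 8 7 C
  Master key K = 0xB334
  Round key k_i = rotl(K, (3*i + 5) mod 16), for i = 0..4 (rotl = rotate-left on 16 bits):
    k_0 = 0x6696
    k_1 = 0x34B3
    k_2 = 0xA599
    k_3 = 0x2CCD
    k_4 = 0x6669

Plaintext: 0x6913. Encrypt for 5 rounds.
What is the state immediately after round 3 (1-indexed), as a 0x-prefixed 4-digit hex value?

s_0 = plaintext = 0x6913
s_1 = Round(s_0, k_0) = 0x13CC
s_2 = Round(s_1, k_1) = 0xCC8F
s_3 = Round(s_2, k_2) = 0x8FAE
s_4 = Round(s_3, k_3) = 0xAEAE
s_5 = Round(s_4, k_4) = 0xAE57

0x8FAE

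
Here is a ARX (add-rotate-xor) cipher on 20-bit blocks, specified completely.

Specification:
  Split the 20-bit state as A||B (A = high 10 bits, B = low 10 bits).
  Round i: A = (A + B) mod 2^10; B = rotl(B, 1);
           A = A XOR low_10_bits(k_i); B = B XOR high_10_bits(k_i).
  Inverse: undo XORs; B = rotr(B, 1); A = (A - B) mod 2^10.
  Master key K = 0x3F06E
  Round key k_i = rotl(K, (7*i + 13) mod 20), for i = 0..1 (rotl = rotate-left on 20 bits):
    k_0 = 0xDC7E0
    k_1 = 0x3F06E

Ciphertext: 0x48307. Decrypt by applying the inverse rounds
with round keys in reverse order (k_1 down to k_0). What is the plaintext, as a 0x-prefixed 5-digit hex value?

0x9AC46

s_0 = ciphertext = 0x48307
s_1 = InvRound(s_0, k_1) = 0x547FD
s_2 = InvRound(s_1, k_0) = 0x9AC46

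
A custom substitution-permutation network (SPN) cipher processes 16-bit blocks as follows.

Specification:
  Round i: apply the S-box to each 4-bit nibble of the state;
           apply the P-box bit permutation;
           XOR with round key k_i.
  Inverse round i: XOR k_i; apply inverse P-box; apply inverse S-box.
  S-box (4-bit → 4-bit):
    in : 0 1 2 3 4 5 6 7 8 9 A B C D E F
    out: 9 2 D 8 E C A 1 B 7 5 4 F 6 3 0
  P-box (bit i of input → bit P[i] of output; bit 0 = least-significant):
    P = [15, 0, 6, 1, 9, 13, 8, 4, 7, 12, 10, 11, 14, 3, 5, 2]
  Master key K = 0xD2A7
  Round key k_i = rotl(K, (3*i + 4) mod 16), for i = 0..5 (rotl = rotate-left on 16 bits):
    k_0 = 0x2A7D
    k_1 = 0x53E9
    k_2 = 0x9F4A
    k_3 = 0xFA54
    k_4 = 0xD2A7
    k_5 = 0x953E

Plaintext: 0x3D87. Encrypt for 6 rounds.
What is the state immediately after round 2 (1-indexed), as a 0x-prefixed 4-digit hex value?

0xAF10

s_0 = plaintext = 0x3D87
s_1 = Round(s_0, k_0) = 0x9C69
s_2 = Round(s_1, k_1) = 0xAF10
s_3 = Round(s_2, k_2) = 0x7F68
s_4 = Round(s_3, k_3) = 0x1A47
s_5 = Round(s_4, k_4) = 0x773F
s_6 = Round(s_5, k_5) = 0xD5AE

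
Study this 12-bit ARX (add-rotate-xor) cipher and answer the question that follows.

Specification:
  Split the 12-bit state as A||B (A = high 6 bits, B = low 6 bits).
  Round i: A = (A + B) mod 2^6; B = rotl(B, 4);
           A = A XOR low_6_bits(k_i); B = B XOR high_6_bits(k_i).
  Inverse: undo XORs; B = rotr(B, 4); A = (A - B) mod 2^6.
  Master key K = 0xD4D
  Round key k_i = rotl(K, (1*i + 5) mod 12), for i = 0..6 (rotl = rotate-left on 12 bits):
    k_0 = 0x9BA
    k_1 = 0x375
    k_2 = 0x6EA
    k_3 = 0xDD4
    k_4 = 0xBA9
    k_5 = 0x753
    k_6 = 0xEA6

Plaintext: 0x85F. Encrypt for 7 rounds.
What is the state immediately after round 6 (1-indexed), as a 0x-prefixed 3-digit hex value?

s_0 = plaintext = 0x85F
s_1 = Round(s_0, k_0) = 0xE91
s_2 = Round(s_1, k_1) = 0xF99
s_3 = Round(s_2, k_2) = 0xF4D
s_4 = Round(s_3, k_3) = 0x7A4
s_5 = Round(s_4, k_4) = 0xAE7
s_6 = Round(s_5, k_5) = 0x064
s_7 = Round(s_6, k_6) = 0x0F3

0x064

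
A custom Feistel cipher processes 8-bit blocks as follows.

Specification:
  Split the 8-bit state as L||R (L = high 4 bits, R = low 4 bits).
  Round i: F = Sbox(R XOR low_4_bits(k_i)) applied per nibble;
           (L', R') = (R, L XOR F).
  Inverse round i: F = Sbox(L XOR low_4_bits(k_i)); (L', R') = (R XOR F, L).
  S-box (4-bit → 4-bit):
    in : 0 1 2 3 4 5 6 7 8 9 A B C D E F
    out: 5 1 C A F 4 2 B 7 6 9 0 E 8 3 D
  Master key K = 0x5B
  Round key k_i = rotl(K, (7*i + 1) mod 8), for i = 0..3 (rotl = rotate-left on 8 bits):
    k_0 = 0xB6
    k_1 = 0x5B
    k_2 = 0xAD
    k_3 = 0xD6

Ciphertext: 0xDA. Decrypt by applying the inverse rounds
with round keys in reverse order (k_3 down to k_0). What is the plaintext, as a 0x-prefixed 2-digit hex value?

s_0 = ciphertext = 0xDA
s_1 = InvRound(s_0, k_3) = 0xAD
s_2 = InvRound(s_1, k_2) = 0x6A
s_3 = InvRound(s_2, k_1) = 0x26
s_4 = InvRound(s_3, k_0) = 0x92

0x92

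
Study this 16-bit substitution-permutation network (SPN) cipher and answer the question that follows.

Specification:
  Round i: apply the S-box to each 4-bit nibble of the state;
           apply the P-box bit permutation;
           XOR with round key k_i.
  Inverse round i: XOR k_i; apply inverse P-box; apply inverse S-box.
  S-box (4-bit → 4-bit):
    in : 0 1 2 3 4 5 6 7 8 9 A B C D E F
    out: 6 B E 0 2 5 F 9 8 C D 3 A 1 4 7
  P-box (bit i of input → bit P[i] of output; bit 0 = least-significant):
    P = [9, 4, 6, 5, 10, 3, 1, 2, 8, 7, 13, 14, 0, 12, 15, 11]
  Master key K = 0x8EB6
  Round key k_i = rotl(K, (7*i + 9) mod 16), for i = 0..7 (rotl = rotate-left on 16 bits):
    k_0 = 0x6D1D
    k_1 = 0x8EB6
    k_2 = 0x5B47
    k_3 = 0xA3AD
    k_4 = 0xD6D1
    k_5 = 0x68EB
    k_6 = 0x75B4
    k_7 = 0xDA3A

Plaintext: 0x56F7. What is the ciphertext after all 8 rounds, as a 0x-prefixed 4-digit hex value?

s_0 = plaintext = 0x56F7
s_1 = Round(s_0, k_0) = 0x8AB6
s_2 = Round(s_1, k_1) = 0xE1CE
s_3 = Round(s_2, k_2) = 0x9A8B
s_4 = Round(s_3, k_3) = 0x48B9
s_5 = Round(s_4, k_4) = 0x82B9
s_6 = Round(s_5, k_5) = 0x0403
s_7 = Round(s_6, k_6) = 0xE53E
s_8 = Round(s_7, k_7) = 0x7B7A

0x7B7A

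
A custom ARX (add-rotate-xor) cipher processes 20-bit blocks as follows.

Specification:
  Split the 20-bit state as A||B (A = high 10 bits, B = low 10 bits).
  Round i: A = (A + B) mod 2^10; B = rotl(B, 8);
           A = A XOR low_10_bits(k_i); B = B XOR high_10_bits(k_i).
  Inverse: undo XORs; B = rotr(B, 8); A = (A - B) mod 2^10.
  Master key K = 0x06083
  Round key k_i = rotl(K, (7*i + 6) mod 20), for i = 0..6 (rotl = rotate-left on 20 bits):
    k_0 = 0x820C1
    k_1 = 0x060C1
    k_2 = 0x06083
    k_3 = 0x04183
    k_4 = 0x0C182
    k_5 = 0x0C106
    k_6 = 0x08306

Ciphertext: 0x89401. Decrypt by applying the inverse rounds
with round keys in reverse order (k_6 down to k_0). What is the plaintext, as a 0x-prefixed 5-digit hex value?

s_0 = ciphertext = 0x89401
s_1 = InvRound(s_0, k_6) = 0x27C84
s_2 = InvRound(s_1, k_5) = 0xB26D0
s_3 = InvRound(s_2, k_4) = 0xF2782
s_4 = InvRound(s_3, k_3) = 0xFFE4B
s_5 = InvRound(s_4, k_2) = 0x8B94E
s_6 = InvRound(s_5, k_1) = 0x65959
s_7 = InvRound(s_6, k_0) = 0x04147

0x04147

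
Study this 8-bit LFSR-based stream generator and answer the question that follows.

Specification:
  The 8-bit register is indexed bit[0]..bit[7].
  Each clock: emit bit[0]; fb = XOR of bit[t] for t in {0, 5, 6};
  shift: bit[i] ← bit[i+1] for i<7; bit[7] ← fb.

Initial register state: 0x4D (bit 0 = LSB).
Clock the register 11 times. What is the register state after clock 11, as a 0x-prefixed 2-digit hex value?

0x5C

reg_0 = 0x4D
clock 1: out=1, reg = 0x26
clock 2: out=0, reg = 0x93
clock 3: out=1, reg = 0xC9
clock 4: out=1, reg = 0x64
clock 5: out=0, reg = 0x32
clock 6: out=0, reg = 0x99
clock 7: out=1, reg = 0xCC
clock 8: out=0, reg = 0xE6
clock 9: out=0, reg = 0x73
clock 10: out=1, reg = 0xB9
clock 11: out=1, reg = 0x5C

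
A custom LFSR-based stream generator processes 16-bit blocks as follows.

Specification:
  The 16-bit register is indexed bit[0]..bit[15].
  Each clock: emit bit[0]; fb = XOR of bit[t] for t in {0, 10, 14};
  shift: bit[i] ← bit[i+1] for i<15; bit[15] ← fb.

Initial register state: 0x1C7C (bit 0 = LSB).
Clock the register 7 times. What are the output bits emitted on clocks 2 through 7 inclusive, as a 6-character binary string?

011111

reg_0 = 0x1C7C
clock 1: out=0, reg = 0x8E3E
clock 2: out=0, reg = 0xC71F
clock 3: out=1, reg = 0xE38F
clock 4: out=1, reg = 0x71C7
clock 5: out=1, reg = 0x38E3
clock 6: out=1, reg = 0x9C71
clock 7: out=1, reg = 0x4E38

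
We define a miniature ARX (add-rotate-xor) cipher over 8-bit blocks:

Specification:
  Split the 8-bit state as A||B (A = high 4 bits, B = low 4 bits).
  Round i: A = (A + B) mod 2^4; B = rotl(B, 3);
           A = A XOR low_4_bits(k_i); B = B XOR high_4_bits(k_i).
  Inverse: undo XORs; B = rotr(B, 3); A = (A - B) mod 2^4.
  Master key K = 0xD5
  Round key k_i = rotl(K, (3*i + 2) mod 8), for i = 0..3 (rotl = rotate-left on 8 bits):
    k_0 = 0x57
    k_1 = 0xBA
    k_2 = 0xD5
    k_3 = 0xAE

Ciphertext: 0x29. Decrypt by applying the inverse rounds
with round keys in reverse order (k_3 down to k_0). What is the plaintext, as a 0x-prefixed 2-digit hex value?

0x19

s_0 = ciphertext = 0x29
s_1 = InvRound(s_0, k_3) = 0x66
s_2 = InvRound(s_1, k_2) = 0xC7
s_3 = InvRound(s_2, k_1) = 0xD9
s_4 = InvRound(s_3, k_0) = 0x19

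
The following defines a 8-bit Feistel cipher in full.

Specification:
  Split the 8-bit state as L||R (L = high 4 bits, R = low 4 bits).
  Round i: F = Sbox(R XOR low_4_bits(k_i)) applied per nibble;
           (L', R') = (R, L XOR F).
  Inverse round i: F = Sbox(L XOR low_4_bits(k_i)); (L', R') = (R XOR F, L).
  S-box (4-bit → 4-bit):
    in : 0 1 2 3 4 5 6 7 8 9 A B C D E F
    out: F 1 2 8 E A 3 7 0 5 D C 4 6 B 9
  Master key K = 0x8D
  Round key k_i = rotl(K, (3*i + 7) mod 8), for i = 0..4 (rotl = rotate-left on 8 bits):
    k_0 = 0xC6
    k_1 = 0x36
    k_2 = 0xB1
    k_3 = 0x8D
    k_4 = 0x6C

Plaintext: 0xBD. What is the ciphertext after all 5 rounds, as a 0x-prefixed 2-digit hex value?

0x8F

s_0 = plaintext = 0xBD
s_1 = Round(s_0, k_0) = 0xD7
s_2 = Round(s_1, k_1) = 0x7C
s_3 = Round(s_2, k_2) = 0xC1
s_4 = Round(s_3, k_3) = 0x18
s_5 = Round(s_4, k_4) = 0x8F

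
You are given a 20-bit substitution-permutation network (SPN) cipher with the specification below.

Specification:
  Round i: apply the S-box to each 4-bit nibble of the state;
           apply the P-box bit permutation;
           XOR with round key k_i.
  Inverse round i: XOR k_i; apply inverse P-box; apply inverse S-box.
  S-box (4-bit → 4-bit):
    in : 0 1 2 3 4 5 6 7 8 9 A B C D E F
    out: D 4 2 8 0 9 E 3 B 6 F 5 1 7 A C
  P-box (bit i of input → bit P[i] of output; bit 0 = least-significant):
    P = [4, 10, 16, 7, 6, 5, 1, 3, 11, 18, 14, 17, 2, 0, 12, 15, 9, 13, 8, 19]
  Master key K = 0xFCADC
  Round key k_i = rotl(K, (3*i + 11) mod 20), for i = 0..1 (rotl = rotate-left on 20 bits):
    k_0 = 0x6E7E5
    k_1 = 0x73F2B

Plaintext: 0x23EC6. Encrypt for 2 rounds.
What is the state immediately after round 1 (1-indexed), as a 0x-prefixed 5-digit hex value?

s_0 = plaintext = 0x23EC6
s_1 = Round(s_0, k_0) = 0x14325
s_2 = Round(s_1, k_1) = 0x53E9B

0x14325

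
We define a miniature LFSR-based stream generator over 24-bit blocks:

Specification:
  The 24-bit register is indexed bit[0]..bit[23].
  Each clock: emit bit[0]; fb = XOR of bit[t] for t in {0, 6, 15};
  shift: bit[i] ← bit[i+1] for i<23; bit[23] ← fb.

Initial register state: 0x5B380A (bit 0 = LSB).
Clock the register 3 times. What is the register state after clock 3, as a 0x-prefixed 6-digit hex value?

0x8B6701

reg_0 = 0x5B380A
clock 1: out=0, reg = 0x2D9C05
clock 2: out=1, reg = 0x16CE02
clock 3: out=0, reg = 0x8B6701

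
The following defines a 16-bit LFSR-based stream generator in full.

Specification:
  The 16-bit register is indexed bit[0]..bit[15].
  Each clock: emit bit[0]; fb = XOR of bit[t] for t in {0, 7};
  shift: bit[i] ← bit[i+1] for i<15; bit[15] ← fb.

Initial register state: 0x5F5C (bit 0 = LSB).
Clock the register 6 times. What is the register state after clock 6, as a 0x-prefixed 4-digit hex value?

0x897D

reg_0 = 0x5F5C
clock 1: out=0, reg = 0x2FAE
clock 2: out=0, reg = 0x97D7
clock 3: out=1, reg = 0x4BEB
clock 4: out=1, reg = 0x25F5
clock 5: out=1, reg = 0x12FA
clock 6: out=0, reg = 0x897D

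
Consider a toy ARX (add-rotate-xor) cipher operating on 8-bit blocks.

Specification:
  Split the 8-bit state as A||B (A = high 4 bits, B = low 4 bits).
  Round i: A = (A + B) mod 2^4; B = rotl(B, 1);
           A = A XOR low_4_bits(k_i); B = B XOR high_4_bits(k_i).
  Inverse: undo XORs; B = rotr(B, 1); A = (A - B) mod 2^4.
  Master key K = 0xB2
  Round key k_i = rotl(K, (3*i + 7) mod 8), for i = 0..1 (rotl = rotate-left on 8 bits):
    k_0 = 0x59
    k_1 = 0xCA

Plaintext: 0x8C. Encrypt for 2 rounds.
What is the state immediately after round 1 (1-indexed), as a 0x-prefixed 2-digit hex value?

0xDC

s_0 = plaintext = 0x8C
s_1 = Round(s_0, k_0) = 0xDC
s_2 = Round(s_1, k_1) = 0x35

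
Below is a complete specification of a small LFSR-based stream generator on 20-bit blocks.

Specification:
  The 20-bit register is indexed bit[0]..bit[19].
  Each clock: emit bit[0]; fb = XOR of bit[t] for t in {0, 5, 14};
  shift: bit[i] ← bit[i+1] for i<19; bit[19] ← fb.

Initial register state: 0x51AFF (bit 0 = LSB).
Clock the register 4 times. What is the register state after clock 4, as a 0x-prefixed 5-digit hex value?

reg_0 = 0x51AFF
clock 1: out=1, reg = 0x28D7F
clock 2: out=1, reg = 0x146BF
clock 3: out=1, reg = 0x8A35F
clock 4: out=1, reg = 0xC51AF

0xC51AF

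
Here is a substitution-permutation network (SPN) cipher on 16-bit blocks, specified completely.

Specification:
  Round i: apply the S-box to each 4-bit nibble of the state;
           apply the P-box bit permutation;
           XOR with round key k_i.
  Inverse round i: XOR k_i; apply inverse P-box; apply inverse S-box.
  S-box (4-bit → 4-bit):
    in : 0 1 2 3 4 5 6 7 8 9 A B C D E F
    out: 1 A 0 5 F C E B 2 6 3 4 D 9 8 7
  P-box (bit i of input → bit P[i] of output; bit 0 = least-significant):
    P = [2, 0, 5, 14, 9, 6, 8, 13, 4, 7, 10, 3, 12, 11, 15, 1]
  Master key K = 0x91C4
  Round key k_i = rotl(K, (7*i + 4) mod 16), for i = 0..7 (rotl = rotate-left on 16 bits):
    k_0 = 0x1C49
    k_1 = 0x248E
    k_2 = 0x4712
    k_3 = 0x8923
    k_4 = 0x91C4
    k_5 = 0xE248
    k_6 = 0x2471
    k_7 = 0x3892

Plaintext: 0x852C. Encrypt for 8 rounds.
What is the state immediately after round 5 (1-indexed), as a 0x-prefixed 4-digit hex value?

0x7CD3

s_0 = plaintext = 0x852C
s_1 = Round(s_0, k_0) = 0x5065
s_2 = Round(s_1, k_1) = 0xC5FC
s_3 = Round(s_2, k_2) = 0x907C
s_4 = Round(s_3, k_3) = 0x6357
s_5 = Round(s_4, k_4) = 0x7CD3
s_6 = Round(s_5, k_5) = 0xDC76
s_7 = Round(s_6, k_6) = 0x520A
s_8 = Round(s_7, k_7) = 0xBA95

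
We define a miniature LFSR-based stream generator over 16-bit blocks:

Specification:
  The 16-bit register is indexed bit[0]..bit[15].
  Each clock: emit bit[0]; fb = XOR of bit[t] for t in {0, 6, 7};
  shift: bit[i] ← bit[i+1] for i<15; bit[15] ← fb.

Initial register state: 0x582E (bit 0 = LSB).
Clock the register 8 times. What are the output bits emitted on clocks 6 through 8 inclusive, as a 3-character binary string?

100

reg_0 = 0x582E
clock 1: out=0, reg = 0x2C17
clock 2: out=1, reg = 0x960B
clock 3: out=1, reg = 0xCB05
clock 4: out=1, reg = 0xE582
clock 5: out=0, reg = 0xF2C1
clock 6: out=1, reg = 0xF960
clock 7: out=0, reg = 0xFCB0
clock 8: out=0, reg = 0xFE58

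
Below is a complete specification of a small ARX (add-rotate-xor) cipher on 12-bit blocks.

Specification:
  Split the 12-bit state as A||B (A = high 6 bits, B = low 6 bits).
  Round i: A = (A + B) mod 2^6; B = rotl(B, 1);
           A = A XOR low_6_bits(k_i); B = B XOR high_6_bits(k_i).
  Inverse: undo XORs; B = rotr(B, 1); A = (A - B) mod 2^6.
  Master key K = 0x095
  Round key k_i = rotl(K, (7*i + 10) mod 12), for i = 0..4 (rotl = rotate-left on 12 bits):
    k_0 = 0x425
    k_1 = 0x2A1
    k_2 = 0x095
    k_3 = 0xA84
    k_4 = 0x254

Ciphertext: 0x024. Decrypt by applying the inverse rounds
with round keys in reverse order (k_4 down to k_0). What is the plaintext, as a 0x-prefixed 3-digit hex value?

s_0 = ciphertext = 0x024
s_1 = InvRound(s_0, k_4) = 0x7B6
s_2 = InvRound(s_1, k_3) = 0x30E
s_3 = InvRound(s_2, k_2) = 0x4C6
s_4 = InvRound(s_3, k_1) = 0xB06
s_5 = InvRound(s_4, k_0) = 0xF8B

0xF8B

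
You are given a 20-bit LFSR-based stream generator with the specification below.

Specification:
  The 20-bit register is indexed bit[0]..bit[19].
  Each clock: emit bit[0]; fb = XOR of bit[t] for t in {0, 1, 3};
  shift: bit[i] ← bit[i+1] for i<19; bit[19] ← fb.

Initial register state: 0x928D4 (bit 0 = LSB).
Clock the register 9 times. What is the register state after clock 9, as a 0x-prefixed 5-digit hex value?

0xD2494

reg_0 = 0x928D4
clock 1: out=0, reg = 0x4946A
clock 2: out=0, reg = 0x24A35
clock 3: out=1, reg = 0x9251A
clock 4: out=0, reg = 0x4928D
clock 5: out=1, reg = 0x24946
clock 6: out=0, reg = 0x924A3
clock 7: out=1, reg = 0x49251
clock 8: out=1, reg = 0xA4928
clock 9: out=0, reg = 0xD2494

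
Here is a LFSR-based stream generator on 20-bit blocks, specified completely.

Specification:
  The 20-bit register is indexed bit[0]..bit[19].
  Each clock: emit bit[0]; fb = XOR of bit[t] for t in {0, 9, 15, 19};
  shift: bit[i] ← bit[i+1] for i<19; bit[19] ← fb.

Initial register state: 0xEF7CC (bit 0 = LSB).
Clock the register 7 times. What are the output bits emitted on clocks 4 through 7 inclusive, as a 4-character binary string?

reg_0 = 0xEF7CC
clock 1: out=0, reg = 0xF7BE6
clock 2: out=0, reg = 0x7BDF3
clock 3: out=1, reg = 0x3DEF9
clock 4: out=1, reg = 0x9EF7C
clock 5: out=0, reg = 0xCF7BE
clock 6: out=0, reg = 0xE7BDF
clock 7: out=1, reg = 0xF3DEF

1001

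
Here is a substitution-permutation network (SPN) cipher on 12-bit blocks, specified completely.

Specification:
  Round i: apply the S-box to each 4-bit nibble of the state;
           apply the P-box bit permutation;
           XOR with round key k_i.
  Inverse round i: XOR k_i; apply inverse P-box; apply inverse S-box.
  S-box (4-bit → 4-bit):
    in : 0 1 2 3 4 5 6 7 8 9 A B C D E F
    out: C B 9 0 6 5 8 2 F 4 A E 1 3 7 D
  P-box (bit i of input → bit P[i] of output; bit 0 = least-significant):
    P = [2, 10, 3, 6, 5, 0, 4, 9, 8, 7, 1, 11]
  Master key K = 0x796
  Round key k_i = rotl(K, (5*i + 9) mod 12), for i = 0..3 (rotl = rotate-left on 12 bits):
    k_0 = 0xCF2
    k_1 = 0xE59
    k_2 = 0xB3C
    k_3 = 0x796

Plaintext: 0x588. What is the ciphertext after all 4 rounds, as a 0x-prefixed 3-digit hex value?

0x506

s_0 = plaintext = 0x588
s_1 = Round(s_0, k_0) = 0xB8D
s_2 = Round(s_1, k_1) = 0x0EE
s_3 = Round(s_2, k_2) = 0x703
s_4 = Round(s_3, k_3) = 0x506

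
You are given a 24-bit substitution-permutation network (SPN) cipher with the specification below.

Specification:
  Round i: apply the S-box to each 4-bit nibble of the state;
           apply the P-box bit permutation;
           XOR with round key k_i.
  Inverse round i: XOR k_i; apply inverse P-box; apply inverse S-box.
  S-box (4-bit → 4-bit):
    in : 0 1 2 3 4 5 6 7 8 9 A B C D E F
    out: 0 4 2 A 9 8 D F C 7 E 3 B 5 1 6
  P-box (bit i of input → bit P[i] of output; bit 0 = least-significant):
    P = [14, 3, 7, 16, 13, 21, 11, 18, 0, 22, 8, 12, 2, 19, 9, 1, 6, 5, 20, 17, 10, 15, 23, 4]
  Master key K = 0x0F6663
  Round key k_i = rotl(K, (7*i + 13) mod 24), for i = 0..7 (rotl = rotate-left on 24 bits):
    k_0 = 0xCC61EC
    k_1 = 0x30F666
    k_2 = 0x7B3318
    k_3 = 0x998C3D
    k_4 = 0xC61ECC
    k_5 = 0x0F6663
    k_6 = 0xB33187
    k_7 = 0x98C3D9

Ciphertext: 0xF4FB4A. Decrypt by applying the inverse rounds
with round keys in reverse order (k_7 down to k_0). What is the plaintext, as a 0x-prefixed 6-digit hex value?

0x762E1C

s_0 = ciphertext = 0xF4FB4A
s_1 = InvRound(s_0, k_7) = 0x503C71
s_2 = InvRound(s_1, k_6) = 0x6C4FF8
s_3 = InvRound(s_2, k_5) = 0x55599A
s_4 = InvRound(s_3, k_4) = 0x666104
s_5 = InvRound(s_4, k_3) = 0x7A297C
s_6 = InvRound(s_5, k_2) = 0x0BD515
s_7 = InvRound(s_6, k_1) = 0x57ADB5
s_8 = InvRound(s_7, k_0) = 0x762E1C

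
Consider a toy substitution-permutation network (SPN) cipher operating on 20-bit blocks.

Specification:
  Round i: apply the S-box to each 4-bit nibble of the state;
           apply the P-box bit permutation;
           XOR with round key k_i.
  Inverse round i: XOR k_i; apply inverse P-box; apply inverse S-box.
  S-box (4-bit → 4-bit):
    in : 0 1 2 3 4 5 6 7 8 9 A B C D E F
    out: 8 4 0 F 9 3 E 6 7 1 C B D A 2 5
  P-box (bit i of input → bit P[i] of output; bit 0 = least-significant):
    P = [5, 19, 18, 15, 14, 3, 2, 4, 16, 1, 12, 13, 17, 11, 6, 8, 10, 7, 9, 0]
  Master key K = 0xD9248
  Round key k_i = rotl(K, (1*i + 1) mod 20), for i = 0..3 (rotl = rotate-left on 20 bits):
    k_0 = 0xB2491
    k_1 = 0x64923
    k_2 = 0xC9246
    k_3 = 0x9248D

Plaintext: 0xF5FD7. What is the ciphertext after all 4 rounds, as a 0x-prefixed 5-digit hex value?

s_0 = plaintext = 0xF5FD7
s_1 = Round(s_0, k_0) = 0x43A89
s_2 = Round(s_1, k_1) = 0x4344E
s_3 = Round(s_2, k_2) = 0x7FF17
s_4 = Round(s_3, k_3) = 0x63649

0x63649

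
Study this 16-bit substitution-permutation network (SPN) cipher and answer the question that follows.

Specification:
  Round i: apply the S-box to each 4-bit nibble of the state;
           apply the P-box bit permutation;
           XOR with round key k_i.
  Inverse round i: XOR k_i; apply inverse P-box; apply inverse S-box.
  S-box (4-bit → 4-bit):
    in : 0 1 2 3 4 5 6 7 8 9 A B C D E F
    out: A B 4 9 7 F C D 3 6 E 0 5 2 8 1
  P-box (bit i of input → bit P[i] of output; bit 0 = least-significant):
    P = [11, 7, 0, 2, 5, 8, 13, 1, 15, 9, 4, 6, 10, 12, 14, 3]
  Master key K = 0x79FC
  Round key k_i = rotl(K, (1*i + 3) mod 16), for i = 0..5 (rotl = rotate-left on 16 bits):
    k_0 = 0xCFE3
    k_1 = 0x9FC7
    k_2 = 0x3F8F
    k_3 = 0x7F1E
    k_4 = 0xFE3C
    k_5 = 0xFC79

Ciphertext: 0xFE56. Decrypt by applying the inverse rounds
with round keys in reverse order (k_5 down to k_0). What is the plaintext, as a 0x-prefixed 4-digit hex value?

0x5196

s_0 = ciphertext = 0xFE56
s_1 = InvRound(s_0, k_5) = 0xED36
s_2 = InvRound(s_1, k_4) = 0x0D0B
s_3 = InvRound(s_2, k_3) = 0x9926
s_4 = InvRound(s_3, k_2) = 0x38C9
s_5 = InvRound(s_4, k_1) = 0x38AE
s_6 = InvRound(s_5, k_0) = 0x5196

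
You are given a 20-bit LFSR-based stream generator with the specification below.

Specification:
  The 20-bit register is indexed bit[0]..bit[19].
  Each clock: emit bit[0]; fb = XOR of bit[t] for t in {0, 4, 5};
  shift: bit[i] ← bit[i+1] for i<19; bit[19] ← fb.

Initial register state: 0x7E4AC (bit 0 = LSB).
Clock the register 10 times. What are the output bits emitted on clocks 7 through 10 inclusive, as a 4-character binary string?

reg_0 = 0x7E4AC
clock 1: out=0, reg = 0xBF256
clock 2: out=0, reg = 0xDF92B
clock 3: out=1, reg = 0x6FC95
clock 4: out=1, reg = 0x37E4A
clock 5: out=0, reg = 0x1BF25
clock 6: out=1, reg = 0x0DF92
clock 7: out=0, reg = 0x86FC9
clock 8: out=1, reg = 0xC37E4
clock 9: out=0, reg = 0xE1BF2
clock 10: out=0, reg = 0x70DF9

0100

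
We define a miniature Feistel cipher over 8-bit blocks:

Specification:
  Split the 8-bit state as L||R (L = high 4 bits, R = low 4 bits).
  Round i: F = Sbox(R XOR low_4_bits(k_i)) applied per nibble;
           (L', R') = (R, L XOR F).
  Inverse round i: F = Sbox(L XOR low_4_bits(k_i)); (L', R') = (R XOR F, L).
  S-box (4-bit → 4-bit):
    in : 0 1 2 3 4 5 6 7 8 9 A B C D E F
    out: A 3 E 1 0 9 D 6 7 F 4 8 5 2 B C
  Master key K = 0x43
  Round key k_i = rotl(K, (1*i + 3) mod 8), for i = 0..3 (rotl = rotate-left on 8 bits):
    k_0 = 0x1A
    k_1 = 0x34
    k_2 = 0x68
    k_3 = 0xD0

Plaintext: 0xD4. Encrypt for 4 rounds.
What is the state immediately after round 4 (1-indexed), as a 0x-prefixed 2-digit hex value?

s_0 = plaintext = 0xD4
s_1 = Round(s_0, k_0) = 0x46
s_2 = Round(s_1, k_1) = 0x6A
s_3 = Round(s_2, k_2) = 0xA8
s_4 = Round(s_3, k_3) = 0x8D

0x8D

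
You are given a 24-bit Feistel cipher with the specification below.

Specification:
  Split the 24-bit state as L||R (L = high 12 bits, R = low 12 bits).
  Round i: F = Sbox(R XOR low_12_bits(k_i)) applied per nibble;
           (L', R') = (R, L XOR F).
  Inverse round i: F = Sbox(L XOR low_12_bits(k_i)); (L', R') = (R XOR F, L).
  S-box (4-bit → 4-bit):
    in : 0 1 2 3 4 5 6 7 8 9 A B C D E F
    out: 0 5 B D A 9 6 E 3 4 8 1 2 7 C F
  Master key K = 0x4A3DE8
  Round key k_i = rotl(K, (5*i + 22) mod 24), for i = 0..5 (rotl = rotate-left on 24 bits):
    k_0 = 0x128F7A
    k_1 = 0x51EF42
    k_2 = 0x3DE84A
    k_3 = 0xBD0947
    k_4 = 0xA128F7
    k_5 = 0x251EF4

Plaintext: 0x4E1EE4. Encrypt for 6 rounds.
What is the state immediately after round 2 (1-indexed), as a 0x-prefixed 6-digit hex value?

0x1AD22B

s_0 = plaintext = 0x4E1EE4
s_1 = Round(s_0, k_0) = 0xEE41AD
s_2 = Round(s_1, k_1) = 0x1AD22B
s_3 = Round(s_2, k_2) = 0x22B9C8
s_4 = Round(s_3, k_3) = 0x9C8214
s_5 = Round(s_4, k_4) = 0x214105
s_6 = Round(s_5, k_5) = 0x105DE1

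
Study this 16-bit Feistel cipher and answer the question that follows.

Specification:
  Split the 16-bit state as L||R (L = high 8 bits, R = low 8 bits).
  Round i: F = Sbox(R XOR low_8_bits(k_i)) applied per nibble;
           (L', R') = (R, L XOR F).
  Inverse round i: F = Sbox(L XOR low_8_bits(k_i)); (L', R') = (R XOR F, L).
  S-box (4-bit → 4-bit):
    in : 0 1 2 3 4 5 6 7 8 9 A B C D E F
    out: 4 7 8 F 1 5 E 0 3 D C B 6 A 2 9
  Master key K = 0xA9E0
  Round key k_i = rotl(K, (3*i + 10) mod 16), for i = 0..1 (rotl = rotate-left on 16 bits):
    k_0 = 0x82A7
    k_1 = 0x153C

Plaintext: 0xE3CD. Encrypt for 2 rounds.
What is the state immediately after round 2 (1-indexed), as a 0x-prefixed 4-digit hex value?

0x0F32

s_0 = plaintext = 0xE3CD
s_1 = Round(s_0, k_0) = 0xCD0F
s_2 = Round(s_1, k_1) = 0x0F32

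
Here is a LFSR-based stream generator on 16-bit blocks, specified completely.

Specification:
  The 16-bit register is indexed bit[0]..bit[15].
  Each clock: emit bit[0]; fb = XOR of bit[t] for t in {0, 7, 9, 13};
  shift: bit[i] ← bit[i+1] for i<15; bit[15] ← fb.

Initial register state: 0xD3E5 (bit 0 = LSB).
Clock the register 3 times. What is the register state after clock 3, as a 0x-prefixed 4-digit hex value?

reg_0 = 0xD3E5
clock 1: out=1, reg = 0xE9F2
clock 2: out=0, reg = 0x74F9
clock 3: out=1, reg = 0xBA7C

0xBA7C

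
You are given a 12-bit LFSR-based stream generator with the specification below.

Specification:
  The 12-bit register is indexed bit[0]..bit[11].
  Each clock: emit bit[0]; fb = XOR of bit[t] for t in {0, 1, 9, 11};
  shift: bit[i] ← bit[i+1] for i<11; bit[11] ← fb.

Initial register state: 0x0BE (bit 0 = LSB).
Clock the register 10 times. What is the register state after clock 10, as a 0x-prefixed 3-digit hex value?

reg_0 = 0x0BE
clock 1: out=0, reg = 0x85F
clock 2: out=1, reg = 0xC2F
clock 3: out=1, reg = 0xE17
clock 4: out=1, reg = 0x70B
clock 5: out=1, reg = 0xB85
clock 6: out=1, reg = 0xDC2
clock 7: out=0, reg = 0x6E1
clock 8: out=1, reg = 0x370
clock 9: out=0, reg = 0x9B8
clock 10: out=0, reg = 0xCDC

0xCDC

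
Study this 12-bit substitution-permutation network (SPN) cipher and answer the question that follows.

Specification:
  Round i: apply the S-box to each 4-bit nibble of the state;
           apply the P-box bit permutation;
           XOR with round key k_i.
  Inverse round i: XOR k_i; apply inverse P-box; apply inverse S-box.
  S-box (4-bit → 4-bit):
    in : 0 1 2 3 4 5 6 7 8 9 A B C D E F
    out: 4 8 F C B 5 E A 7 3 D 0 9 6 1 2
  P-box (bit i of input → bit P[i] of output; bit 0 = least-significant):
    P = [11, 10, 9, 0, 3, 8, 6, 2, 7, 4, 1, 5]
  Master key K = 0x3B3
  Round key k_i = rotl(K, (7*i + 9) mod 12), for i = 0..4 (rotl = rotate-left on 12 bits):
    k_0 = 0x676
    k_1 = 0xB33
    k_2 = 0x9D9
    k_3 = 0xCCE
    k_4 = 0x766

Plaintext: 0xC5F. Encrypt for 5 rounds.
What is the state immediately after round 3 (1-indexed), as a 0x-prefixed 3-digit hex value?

s_0 = plaintext = 0xC5F
s_1 = Round(s_0, k_0) = 0x29E
s_2 = Round(s_1, k_1) = 0x289
s_3 = Round(s_2, k_2) = 0x423
s_4 = Round(s_3, k_3) = 0xF33
s_5 = Round(s_4, k_4) = 0x533

0x423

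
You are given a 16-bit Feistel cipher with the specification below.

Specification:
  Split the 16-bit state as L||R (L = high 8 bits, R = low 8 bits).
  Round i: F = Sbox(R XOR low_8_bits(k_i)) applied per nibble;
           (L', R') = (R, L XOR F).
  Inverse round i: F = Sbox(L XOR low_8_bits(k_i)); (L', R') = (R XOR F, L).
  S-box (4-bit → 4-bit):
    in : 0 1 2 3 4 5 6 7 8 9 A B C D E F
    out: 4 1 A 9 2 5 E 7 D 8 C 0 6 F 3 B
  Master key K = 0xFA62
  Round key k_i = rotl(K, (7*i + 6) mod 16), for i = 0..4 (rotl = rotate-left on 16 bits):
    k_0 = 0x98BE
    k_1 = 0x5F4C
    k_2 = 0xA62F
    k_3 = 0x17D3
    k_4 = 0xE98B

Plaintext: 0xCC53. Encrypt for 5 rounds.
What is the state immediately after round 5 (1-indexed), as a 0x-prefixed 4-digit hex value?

s_0 = plaintext = 0xCC53
s_1 = Round(s_0, k_0) = 0x53F3
s_2 = Round(s_1, k_1) = 0xF358
s_3 = Round(s_2, k_2) = 0x5884
s_4 = Round(s_3, k_3) = 0x840F
s_5 = Round(s_4, k_4) = 0x0F56

0x0F56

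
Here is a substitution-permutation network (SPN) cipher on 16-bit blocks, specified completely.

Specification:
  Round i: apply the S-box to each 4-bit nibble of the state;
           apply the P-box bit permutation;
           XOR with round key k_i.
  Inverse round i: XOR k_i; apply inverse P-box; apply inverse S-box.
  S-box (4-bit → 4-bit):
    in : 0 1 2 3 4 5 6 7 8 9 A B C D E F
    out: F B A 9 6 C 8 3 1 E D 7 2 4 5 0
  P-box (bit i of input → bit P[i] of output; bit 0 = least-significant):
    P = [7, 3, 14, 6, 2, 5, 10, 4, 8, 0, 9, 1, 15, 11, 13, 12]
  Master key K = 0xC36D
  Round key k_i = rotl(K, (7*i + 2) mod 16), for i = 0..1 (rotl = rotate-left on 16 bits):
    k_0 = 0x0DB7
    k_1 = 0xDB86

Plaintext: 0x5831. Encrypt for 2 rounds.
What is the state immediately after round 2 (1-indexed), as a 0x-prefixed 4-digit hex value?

s_0 = plaintext = 0x5831
s_1 = Round(s_0, k_0) = 0x3C6B
s_2 = Round(s_1, k_1) = 0x0B1F

0x0B1F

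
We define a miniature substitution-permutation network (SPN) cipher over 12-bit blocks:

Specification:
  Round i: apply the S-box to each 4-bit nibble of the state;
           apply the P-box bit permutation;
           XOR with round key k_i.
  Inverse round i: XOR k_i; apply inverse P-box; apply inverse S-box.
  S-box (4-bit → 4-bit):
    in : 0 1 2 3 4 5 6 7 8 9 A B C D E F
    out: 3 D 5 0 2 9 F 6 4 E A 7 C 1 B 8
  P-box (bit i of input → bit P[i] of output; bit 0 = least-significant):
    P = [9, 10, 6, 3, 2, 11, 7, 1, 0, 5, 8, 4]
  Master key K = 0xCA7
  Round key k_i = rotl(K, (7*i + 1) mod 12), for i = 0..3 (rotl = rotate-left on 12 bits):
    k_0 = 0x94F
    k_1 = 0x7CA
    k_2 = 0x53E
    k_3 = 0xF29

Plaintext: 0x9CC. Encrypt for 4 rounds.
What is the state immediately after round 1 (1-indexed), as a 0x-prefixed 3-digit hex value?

0x8B5

s_0 = plaintext = 0x9CC
s_1 = Round(s_0, k_0) = 0x8B5
s_2 = Round(s_1, k_1) = 0xC46
s_3 = Round(s_2, k_2) = 0xA66
s_4 = Round(s_3, k_3) = 0x1D7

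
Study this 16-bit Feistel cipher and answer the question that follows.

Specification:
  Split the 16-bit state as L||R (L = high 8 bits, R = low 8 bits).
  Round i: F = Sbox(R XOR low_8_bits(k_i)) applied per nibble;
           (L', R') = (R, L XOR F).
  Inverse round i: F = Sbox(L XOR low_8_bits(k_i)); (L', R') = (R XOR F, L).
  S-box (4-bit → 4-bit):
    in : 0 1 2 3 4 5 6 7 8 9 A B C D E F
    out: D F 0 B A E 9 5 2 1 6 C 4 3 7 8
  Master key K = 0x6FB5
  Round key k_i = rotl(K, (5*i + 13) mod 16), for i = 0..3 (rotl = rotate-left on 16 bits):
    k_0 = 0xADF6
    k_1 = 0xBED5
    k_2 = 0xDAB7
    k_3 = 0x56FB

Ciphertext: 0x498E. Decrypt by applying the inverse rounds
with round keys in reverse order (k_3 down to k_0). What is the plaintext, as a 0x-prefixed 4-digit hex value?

s_0 = ciphertext = 0x498E
s_1 = InvRound(s_0, k_3) = 0x4E49
s_2 = InvRound(s_1, k_2) = 0xC84E
s_3 = InvRound(s_2, k_1) = 0xBDC8
s_4 = InvRound(s_3, k_0) = 0x64BD

0x64BD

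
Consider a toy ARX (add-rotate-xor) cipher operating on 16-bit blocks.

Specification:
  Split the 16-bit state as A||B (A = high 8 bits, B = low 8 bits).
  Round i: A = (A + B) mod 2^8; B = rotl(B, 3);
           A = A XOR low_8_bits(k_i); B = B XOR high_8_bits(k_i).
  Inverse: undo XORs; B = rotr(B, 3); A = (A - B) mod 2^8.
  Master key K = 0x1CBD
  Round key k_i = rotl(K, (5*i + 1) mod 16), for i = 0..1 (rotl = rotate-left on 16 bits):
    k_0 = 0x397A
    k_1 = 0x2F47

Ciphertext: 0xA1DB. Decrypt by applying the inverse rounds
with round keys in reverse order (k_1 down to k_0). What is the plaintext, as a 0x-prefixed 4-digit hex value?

0x3EF4

s_0 = ciphertext = 0xA1DB
s_1 = InvRound(s_0, k_1) = 0x489E
s_2 = InvRound(s_1, k_0) = 0x3EF4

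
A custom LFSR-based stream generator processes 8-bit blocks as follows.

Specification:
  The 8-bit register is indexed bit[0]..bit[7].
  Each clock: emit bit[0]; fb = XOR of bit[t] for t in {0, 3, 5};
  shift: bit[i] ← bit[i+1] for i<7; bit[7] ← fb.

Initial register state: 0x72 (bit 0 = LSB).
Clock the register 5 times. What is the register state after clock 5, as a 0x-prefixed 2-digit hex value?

0x3B

reg_0 = 0x72
clock 1: out=0, reg = 0xB9
clock 2: out=1, reg = 0xDC
clock 3: out=0, reg = 0xEE
clock 4: out=0, reg = 0x77
clock 5: out=1, reg = 0x3B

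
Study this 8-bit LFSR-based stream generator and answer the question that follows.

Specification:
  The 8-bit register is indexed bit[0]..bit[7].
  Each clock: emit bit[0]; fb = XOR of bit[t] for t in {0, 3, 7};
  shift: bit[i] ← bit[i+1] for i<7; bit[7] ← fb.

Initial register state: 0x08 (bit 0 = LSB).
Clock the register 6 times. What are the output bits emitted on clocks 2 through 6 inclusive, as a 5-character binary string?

reg_0 = 0x08
clock 1: out=0, reg = 0x84
clock 2: out=0, reg = 0xC2
clock 3: out=0, reg = 0xE1
clock 4: out=1, reg = 0x70
clock 5: out=0, reg = 0x38
clock 6: out=0, reg = 0x9C

00100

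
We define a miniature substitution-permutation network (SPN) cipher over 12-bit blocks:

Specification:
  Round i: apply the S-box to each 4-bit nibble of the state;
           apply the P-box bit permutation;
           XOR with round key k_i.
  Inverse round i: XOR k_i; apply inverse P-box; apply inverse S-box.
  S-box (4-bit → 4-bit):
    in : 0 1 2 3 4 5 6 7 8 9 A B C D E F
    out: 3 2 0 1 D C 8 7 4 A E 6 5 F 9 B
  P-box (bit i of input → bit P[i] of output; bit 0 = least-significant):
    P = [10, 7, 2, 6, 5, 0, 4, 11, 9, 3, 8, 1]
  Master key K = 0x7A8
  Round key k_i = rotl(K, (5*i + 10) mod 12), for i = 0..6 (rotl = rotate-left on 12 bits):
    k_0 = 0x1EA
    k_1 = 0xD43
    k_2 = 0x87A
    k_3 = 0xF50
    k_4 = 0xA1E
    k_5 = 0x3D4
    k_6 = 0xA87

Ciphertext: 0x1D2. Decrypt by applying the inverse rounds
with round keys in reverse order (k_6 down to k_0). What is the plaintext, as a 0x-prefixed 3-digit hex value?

s_0 = ciphertext = 0x1D2
s_1 = InvRound(s_0, k_6) = 0xCA5
s_2 = InvRound(s_1, k_5) = 0xCDE
s_3 = InvRound(s_2, k_4) = 0x32F
s_4 = InvRound(s_3, k_3) = 0x9D4
s_5 = InvRound(s_4, k_2) = 0xA3B
s_6 = InvRound(s_5, k_1) = 0x7CE
s_7 = InvRound(s_6, k_0) = 0x33C

0x33C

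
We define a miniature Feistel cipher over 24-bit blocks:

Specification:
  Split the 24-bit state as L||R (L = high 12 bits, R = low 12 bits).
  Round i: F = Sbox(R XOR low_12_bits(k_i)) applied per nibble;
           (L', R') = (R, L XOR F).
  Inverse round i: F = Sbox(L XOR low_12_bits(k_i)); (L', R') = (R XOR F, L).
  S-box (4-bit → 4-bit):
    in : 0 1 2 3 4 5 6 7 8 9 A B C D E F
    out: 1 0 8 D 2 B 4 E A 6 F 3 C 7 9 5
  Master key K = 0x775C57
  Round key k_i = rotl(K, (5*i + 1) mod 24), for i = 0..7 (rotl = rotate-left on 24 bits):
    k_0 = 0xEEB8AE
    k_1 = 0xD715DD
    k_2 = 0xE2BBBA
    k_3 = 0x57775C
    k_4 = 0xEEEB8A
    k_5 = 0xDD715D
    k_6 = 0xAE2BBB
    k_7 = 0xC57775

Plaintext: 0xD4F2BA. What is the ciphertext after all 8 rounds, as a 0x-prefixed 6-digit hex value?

s_0 = plaintext = 0xD4F2BA
s_1 = Round(s_0, k_0) = 0x2BA24D
s_2 = Round(s_1, k_1) = 0x24DCDB
s_3 = Round(s_2, k_2) = 0xCDBC0D
s_4 = Round(s_3, k_3) = 0xC0DF6B
s_5 = Round(s_4, k_4) = 0xF6BE9D
s_6 = Round(s_5, k_5) = 0xE9DAAA
s_7 = Round(s_6, k_6) = 0xAAAE9D
s_8 = Round(s_7, k_7) = 0xE9DC30

0xE9DC30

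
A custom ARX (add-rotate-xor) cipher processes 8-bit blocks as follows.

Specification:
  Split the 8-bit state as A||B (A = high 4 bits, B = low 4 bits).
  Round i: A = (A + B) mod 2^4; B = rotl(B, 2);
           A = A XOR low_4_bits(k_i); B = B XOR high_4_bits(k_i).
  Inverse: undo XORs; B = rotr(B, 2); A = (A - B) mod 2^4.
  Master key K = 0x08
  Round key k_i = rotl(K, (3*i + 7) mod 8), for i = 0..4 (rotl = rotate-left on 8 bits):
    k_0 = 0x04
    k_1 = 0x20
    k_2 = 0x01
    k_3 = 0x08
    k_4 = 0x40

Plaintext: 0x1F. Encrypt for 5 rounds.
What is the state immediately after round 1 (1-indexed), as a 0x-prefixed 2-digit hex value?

s_0 = plaintext = 0x1F
s_1 = Round(s_0, k_0) = 0x4F
s_2 = Round(s_1, k_1) = 0x3D
s_3 = Round(s_2, k_2) = 0x17
s_4 = Round(s_3, k_3) = 0x0D
s_5 = Round(s_4, k_4) = 0xD3

0x4F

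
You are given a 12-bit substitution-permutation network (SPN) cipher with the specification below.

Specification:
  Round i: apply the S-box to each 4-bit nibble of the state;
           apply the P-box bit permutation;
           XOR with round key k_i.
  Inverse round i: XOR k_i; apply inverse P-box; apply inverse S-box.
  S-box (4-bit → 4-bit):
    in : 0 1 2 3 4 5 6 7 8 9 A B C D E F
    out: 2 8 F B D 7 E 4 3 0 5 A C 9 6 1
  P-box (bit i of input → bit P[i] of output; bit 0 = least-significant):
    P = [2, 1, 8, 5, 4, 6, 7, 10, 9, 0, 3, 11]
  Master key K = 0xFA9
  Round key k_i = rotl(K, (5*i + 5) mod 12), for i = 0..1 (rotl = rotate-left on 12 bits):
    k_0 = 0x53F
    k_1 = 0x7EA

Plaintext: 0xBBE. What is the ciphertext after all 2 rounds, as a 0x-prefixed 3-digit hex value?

s_0 = plaintext = 0xBBE
s_1 = Round(s_0, k_0) = 0x87C
s_2 = Round(s_1, k_1) = 0x44B

0x44B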